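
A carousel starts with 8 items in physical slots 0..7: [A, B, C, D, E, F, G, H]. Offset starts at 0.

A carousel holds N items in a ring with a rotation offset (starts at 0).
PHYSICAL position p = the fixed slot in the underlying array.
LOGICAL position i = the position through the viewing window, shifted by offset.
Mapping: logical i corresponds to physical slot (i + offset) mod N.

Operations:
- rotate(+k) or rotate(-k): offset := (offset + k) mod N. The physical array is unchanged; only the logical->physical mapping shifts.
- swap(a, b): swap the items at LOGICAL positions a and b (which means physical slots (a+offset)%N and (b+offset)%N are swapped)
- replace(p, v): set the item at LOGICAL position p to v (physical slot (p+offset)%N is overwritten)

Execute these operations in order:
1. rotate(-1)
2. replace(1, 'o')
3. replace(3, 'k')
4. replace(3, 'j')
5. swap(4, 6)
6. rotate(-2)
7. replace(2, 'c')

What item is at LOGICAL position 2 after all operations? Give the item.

After op 1 (rotate(-1)): offset=7, physical=[A,B,C,D,E,F,G,H], logical=[H,A,B,C,D,E,F,G]
After op 2 (replace(1, 'o')): offset=7, physical=[o,B,C,D,E,F,G,H], logical=[H,o,B,C,D,E,F,G]
After op 3 (replace(3, 'k')): offset=7, physical=[o,B,k,D,E,F,G,H], logical=[H,o,B,k,D,E,F,G]
After op 4 (replace(3, 'j')): offset=7, physical=[o,B,j,D,E,F,G,H], logical=[H,o,B,j,D,E,F,G]
After op 5 (swap(4, 6)): offset=7, physical=[o,B,j,F,E,D,G,H], logical=[H,o,B,j,F,E,D,G]
After op 6 (rotate(-2)): offset=5, physical=[o,B,j,F,E,D,G,H], logical=[D,G,H,o,B,j,F,E]
After op 7 (replace(2, 'c')): offset=5, physical=[o,B,j,F,E,D,G,c], logical=[D,G,c,o,B,j,F,E]

Answer: c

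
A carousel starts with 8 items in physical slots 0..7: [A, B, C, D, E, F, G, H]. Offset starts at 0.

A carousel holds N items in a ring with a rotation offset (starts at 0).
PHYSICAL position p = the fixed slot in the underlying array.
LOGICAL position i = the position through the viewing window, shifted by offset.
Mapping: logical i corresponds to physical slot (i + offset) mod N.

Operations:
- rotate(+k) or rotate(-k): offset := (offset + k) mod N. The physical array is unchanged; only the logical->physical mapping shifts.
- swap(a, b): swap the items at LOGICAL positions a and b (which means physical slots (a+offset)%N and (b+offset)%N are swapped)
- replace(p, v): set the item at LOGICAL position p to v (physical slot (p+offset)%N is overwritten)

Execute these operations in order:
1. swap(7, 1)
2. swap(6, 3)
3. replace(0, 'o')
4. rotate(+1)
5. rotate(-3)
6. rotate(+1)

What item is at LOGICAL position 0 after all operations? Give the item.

Answer: B

Derivation:
After op 1 (swap(7, 1)): offset=0, physical=[A,H,C,D,E,F,G,B], logical=[A,H,C,D,E,F,G,B]
After op 2 (swap(6, 3)): offset=0, physical=[A,H,C,G,E,F,D,B], logical=[A,H,C,G,E,F,D,B]
After op 3 (replace(0, 'o')): offset=0, physical=[o,H,C,G,E,F,D,B], logical=[o,H,C,G,E,F,D,B]
After op 4 (rotate(+1)): offset=1, physical=[o,H,C,G,E,F,D,B], logical=[H,C,G,E,F,D,B,o]
After op 5 (rotate(-3)): offset=6, physical=[o,H,C,G,E,F,D,B], logical=[D,B,o,H,C,G,E,F]
After op 6 (rotate(+1)): offset=7, physical=[o,H,C,G,E,F,D,B], logical=[B,o,H,C,G,E,F,D]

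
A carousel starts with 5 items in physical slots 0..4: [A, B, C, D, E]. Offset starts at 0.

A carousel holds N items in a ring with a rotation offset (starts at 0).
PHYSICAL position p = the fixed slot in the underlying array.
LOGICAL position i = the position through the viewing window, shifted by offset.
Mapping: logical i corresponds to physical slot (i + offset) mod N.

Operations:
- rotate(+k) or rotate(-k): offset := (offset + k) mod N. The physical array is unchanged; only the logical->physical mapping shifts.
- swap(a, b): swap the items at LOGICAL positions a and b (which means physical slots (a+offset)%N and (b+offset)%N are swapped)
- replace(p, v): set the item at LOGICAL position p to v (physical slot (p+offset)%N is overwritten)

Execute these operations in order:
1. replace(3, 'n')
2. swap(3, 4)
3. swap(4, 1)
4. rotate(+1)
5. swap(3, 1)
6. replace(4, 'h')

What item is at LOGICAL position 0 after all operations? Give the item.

After op 1 (replace(3, 'n')): offset=0, physical=[A,B,C,n,E], logical=[A,B,C,n,E]
After op 2 (swap(3, 4)): offset=0, physical=[A,B,C,E,n], logical=[A,B,C,E,n]
After op 3 (swap(4, 1)): offset=0, physical=[A,n,C,E,B], logical=[A,n,C,E,B]
After op 4 (rotate(+1)): offset=1, physical=[A,n,C,E,B], logical=[n,C,E,B,A]
After op 5 (swap(3, 1)): offset=1, physical=[A,n,B,E,C], logical=[n,B,E,C,A]
After op 6 (replace(4, 'h')): offset=1, physical=[h,n,B,E,C], logical=[n,B,E,C,h]

Answer: n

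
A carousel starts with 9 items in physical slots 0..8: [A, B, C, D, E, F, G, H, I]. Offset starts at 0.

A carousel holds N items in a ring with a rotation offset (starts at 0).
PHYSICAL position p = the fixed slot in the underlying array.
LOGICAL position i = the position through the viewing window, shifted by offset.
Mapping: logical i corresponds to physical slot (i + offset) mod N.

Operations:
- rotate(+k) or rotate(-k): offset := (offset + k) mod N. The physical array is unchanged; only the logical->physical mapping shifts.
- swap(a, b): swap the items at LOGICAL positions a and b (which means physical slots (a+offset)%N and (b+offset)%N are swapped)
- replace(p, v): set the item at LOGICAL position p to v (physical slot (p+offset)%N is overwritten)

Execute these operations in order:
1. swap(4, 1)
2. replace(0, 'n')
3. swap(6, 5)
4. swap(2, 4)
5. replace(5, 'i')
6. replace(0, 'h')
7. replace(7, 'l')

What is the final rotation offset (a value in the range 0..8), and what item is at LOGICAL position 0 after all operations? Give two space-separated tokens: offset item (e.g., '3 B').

After op 1 (swap(4, 1)): offset=0, physical=[A,E,C,D,B,F,G,H,I], logical=[A,E,C,D,B,F,G,H,I]
After op 2 (replace(0, 'n')): offset=0, physical=[n,E,C,D,B,F,G,H,I], logical=[n,E,C,D,B,F,G,H,I]
After op 3 (swap(6, 5)): offset=0, physical=[n,E,C,D,B,G,F,H,I], logical=[n,E,C,D,B,G,F,H,I]
After op 4 (swap(2, 4)): offset=0, physical=[n,E,B,D,C,G,F,H,I], logical=[n,E,B,D,C,G,F,H,I]
After op 5 (replace(5, 'i')): offset=0, physical=[n,E,B,D,C,i,F,H,I], logical=[n,E,B,D,C,i,F,H,I]
After op 6 (replace(0, 'h')): offset=0, physical=[h,E,B,D,C,i,F,H,I], logical=[h,E,B,D,C,i,F,H,I]
After op 7 (replace(7, 'l')): offset=0, physical=[h,E,B,D,C,i,F,l,I], logical=[h,E,B,D,C,i,F,l,I]

Answer: 0 h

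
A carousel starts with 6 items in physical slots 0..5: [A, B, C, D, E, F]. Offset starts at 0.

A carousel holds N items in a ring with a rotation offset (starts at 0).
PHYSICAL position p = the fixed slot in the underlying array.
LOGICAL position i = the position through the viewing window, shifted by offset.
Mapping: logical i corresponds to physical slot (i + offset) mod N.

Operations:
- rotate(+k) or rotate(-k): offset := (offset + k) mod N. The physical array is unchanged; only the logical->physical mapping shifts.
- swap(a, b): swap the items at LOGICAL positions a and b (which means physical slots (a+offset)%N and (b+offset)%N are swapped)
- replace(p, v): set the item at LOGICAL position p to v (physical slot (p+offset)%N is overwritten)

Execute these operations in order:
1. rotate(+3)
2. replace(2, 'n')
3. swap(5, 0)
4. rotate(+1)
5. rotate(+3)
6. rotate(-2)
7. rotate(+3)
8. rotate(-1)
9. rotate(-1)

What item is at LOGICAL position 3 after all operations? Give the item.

Answer: C

Derivation:
After op 1 (rotate(+3)): offset=3, physical=[A,B,C,D,E,F], logical=[D,E,F,A,B,C]
After op 2 (replace(2, 'n')): offset=3, physical=[A,B,C,D,E,n], logical=[D,E,n,A,B,C]
After op 3 (swap(5, 0)): offset=3, physical=[A,B,D,C,E,n], logical=[C,E,n,A,B,D]
After op 4 (rotate(+1)): offset=4, physical=[A,B,D,C,E,n], logical=[E,n,A,B,D,C]
After op 5 (rotate(+3)): offset=1, physical=[A,B,D,C,E,n], logical=[B,D,C,E,n,A]
After op 6 (rotate(-2)): offset=5, physical=[A,B,D,C,E,n], logical=[n,A,B,D,C,E]
After op 7 (rotate(+3)): offset=2, physical=[A,B,D,C,E,n], logical=[D,C,E,n,A,B]
After op 8 (rotate(-1)): offset=1, physical=[A,B,D,C,E,n], logical=[B,D,C,E,n,A]
After op 9 (rotate(-1)): offset=0, physical=[A,B,D,C,E,n], logical=[A,B,D,C,E,n]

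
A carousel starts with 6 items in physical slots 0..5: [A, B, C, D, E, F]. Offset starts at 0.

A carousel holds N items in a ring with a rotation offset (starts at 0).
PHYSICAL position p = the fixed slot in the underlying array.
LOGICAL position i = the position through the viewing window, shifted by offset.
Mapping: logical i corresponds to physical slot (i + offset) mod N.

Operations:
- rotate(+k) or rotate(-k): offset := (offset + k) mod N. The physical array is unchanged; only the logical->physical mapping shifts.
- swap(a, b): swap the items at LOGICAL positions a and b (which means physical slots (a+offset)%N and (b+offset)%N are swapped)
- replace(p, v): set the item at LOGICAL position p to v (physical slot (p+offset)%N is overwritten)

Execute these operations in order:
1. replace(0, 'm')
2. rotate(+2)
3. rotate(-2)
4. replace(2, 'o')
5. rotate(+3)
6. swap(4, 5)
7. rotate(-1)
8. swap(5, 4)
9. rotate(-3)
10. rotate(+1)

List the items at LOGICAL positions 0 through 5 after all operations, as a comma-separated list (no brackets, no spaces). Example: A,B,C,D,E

After op 1 (replace(0, 'm')): offset=0, physical=[m,B,C,D,E,F], logical=[m,B,C,D,E,F]
After op 2 (rotate(+2)): offset=2, physical=[m,B,C,D,E,F], logical=[C,D,E,F,m,B]
After op 3 (rotate(-2)): offset=0, physical=[m,B,C,D,E,F], logical=[m,B,C,D,E,F]
After op 4 (replace(2, 'o')): offset=0, physical=[m,B,o,D,E,F], logical=[m,B,o,D,E,F]
After op 5 (rotate(+3)): offset=3, physical=[m,B,o,D,E,F], logical=[D,E,F,m,B,o]
After op 6 (swap(4, 5)): offset=3, physical=[m,o,B,D,E,F], logical=[D,E,F,m,o,B]
After op 7 (rotate(-1)): offset=2, physical=[m,o,B,D,E,F], logical=[B,D,E,F,m,o]
After op 8 (swap(5, 4)): offset=2, physical=[o,m,B,D,E,F], logical=[B,D,E,F,o,m]
After op 9 (rotate(-3)): offset=5, physical=[o,m,B,D,E,F], logical=[F,o,m,B,D,E]
After op 10 (rotate(+1)): offset=0, physical=[o,m,B,D,E,F], logical=[o,m,B,D,E,F]

Answer: o,m,B,D,E,F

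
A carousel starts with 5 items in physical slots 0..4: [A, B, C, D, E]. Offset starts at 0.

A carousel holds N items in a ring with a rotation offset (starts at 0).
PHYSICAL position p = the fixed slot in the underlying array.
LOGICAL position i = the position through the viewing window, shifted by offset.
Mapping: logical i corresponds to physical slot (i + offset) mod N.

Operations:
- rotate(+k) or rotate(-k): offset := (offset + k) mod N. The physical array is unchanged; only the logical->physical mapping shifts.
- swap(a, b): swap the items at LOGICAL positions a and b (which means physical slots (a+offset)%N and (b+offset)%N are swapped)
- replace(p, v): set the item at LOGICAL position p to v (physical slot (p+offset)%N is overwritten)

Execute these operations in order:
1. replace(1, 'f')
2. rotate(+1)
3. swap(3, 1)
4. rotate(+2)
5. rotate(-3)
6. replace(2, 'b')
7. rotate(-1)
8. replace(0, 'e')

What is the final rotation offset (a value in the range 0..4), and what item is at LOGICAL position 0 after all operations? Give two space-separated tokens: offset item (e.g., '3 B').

After op 1 (replace(1, 'f')): offset=0, physical=[A,f,C,D,E], logical=[A,f,C,D,E]
After op 2 (rotate(+1)): offset=1, physical=[A,f,C,D,E], logical=[f,C,D,E,A]
After op 3 (swap(3, 1)): offset=1, physical=[A,f,E,D,C], logical=[f,E,D,C,A]
After op 4 (rotate(+2)): offset=3, physical=[A,f,E,D,C], logical=[D,C,A,f,E]
After op 5 (rotate(-3)): offset=0, physical=[A,f,E,D,C], logical=[A,f,E,D,C]
After op 6 (replace(2, 'b')): offset=0, physical=[A,f,b,D,C], logical=[A,f,b,D,C]
After op 7 (rotate(-1)): offset=4, physical=[A,f,b,D,C], logical=[C,A,f,b,D]
After op 8 (replace(0, 'e')): offset=4, physical=[A,f,b,D,e], logical=[e,A,f,b,D]

Answer: 4 e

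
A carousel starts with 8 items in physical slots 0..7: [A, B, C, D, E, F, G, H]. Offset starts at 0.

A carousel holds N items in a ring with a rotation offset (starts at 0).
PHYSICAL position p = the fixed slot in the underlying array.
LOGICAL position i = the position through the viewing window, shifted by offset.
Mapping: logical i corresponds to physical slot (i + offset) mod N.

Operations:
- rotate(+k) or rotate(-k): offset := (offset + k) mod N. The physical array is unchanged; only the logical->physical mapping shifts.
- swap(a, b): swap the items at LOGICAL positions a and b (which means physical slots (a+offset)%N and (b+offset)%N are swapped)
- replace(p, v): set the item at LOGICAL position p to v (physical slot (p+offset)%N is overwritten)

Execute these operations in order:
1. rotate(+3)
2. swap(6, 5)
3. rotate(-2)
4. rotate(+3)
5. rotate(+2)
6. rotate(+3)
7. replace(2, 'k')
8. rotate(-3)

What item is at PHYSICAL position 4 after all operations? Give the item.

After op 1 (rotate(+3)): offset=3, physical=[A,B,C,D,E,F,G,H], logical=[D,E,F,G,H,A,B,C]
After op 2 (swap(6, 5)): offset=3, physical=[B,A,C,D,E,F,G,H], logical=[D,E,F,G,H,B,A,C]
After op 3 (rotate(-2)): offset=1, physical=[B,A,C,D,E,F,G,H], logical=[A,C,D,E,F,G,H,B]
After op 4 (rotate(+3)): offset=4, physical=[B,A,C,D,E,F,G,H], logical=[E,F,G,H,B,A,C,D]
After op 5 (rotate(+2)): offset=6, physical=[B,A,C,D,E,F,G,H], logical=[G,H,B,A,C,D,E,F]
After op 6 (rotate(+3)): offset=1, physical=[B,A,C,D,E,F,G,H], logical=[A,C,D,E,F,G,H,B]
After op 7 (replace(2, 'k')): offset=1, physical=[B,A,C,k,E,F,G,H], logical=[A,C,k,E,F,G,H,B]
After op 8 (rotate(-3)): offset=6, physical=[B,A,C,k,E,F,G,H], logical=[G,H,B,A,C,k,E,F]

Answer: E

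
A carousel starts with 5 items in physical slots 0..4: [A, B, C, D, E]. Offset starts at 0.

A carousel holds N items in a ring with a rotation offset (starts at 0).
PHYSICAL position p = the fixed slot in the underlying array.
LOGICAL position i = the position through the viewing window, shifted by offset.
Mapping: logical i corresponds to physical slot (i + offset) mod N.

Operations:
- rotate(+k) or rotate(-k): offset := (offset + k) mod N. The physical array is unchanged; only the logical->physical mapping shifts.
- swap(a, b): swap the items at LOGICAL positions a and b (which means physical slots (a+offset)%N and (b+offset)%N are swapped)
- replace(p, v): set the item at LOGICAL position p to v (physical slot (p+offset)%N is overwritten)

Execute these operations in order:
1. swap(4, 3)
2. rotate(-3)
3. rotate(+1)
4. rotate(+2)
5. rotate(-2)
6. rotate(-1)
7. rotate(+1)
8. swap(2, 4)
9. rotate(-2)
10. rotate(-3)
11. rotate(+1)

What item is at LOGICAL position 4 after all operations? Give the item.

Answer: E

Derivation:
After op 1 (swap(4, 3)): offset=0, physical=[A,B,C,E,D], logical=[A,B,C,E,D]
After op 2 (rotate(-3)): offset=2, physical=[A,B,C,E,D], logical=[C,E,D,A,B]
After op 3 (rotate(+1)): offset=3, physical=[A,B,C,E,D], logical=[E,D,A,B,C]
After op 4 (rotate(+2)): offset=0, physical=[A,B,C,E,D], logical=[A,B,C,E,D]
After op 5 (rotate(-2)): offset=3, physical=[A,B,C,E,D], logical=[E,D,A,B,C]
After op 6 (rotate(-1)): offset=2, physical=[A,B,C,E,D], logical=[C,E,D,A,B]
After op 7 (rotate(+1)): offset=3, physical=[A,B,C,E,D], logical=[E,D,A,B,C]
After op 8 (swap(2, 4)): offset=3, physical=[C,B,A,E,D], logical=[E,D,C,B,A]
After op 9 (rotate(-2)): offset=1, physical=[C,B,A,E,D], logical=[B,A,E,D,C]
After op 10 (rotate(-3)): offset=3, physical=[C,B,A,E,D], logical=[E,D,C,B,A]
After op 11 (rotate(+1)): offset=4, physical=[C,B,A,E,D], logical=[D,C,B,A,E]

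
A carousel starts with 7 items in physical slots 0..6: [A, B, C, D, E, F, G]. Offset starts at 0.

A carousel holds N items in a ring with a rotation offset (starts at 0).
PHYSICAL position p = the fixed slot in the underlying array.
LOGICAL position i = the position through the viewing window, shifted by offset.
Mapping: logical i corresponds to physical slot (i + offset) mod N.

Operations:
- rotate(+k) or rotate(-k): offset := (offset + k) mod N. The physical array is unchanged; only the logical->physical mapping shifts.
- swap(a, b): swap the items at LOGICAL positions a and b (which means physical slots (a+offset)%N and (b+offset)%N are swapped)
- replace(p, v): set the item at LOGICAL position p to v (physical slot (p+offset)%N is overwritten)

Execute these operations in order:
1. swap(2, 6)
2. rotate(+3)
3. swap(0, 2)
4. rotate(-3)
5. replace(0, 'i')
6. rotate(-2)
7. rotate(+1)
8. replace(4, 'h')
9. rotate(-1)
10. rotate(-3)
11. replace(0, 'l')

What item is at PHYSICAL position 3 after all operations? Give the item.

After op 1 (swap(2, 6)): offset=0, physical=[A,B,G,D,E,F,C], logical=[A,B,G,D,E,F,C]
After op 2 (rotate(+3)): offset=3, physical=[A,B,G,D,E,F,C], logical=[D,E,F,C,A,B,G]
After op 3 (swap(0, 2)): offset=3, physical=[A,B,G,F,E,D,C], logical=[F,E,D,C,A,B,G]
After op 4 (rotate(-3)): offset=0, physical=[A,B,G,F,E,D,C], logical=[A,B,G,F,E,D,C]
After op 5 (replace(0, 'i')): offset=0, physical=[i,B,G,F,E,D,C], logical=[i,B,G,F,E,D,C]
After op 6 (rotate(-2)): offset=5, physical=[i,B,G,F,E,D,C], logical=[D,C,i,B,G,F,E]
After op 7 (rotate(+1)): offset=6, physical=[i,B,G,F,E,D,C], logical=[C,i,B,G,F,E,D]
After op 8 (replace(4, 'h')): offset=6, physical=[i,B,G,h,E,D,C], logical=[C,i,B,G,h,E,D]
After op 9 (rotate(-1)): offset=5, physical=[i,B,G,h,E,D,C], logical=[D,C,i,B,G,h,E]
After op 10 (rotate(-3)): offset=2, physical=[i,B,G,h,E,D,C], logical=[G,h,E,D,C,i,B]
After op 11 (replace(0, 'l')): offset=2, physical=[i,B,l,h,E,D,C], logical=[l,h,E,D,C,i,B]

Answer: h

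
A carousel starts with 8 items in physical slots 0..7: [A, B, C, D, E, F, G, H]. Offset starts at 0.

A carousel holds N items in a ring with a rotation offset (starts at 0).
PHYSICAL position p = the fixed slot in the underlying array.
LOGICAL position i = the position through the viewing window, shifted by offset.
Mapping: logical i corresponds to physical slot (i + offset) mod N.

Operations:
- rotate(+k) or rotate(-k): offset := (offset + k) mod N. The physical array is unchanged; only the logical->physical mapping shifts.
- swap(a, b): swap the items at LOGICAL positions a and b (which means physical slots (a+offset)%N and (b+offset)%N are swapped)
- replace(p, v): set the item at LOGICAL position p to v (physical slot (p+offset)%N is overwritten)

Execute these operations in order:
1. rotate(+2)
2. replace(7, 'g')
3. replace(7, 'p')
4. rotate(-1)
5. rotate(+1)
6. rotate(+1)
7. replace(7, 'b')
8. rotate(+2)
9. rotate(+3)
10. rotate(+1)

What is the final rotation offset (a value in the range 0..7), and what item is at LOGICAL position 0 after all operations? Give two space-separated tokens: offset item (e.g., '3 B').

Answer: 1 p

Derivation:
After op 1 (rotate(+2)): offset=2, physical=[A,B,C,D,E,F,G,H], logical=[C,D,E,F,G,H,A,B]
After op 2 (replace(7, 'g')): offset=2, physical=[A,g,C,D,E,F,G,H], logical=[C,D,E,F,G,H,A,g]
After op 3 (replace(7, 'p')): offset=2, physical=[A,p,C,D,E,F,G,H], logical=[C,D,E,F,G,H,A,p]
After op 4 (rotate(-1)): offset=1, physical=[A,p,C,D,E,F,G,H], logical=[p,C,D,E,F,G,H,A]
After op 5 (rotate(+1)): offset=2, physical=[A,p,C,D,E,F,G,H], logical=[C,D,E,F,G,H,A,p]
After op 6 (rotate(+1)): offset=3, physical=[A,p,C,D,E,F,G,H], logical=[D,E,F,G,H,A,p,C]
After op 7 (replace(7, 'b')): offset=3, physical=[A,p,b,D,E,F,G,H], logical=[D,E,F,G,H,A,p,b]
After op 8 (rotate(+2)): offset=5, physical=[A,p,b,D,E,F,G,H], logical=[F,G,H,A,p,b,D,E]
After op 9 (rotate(+3)): offset=0, physical=[A,p,b,D,E,F,G,H], logical=[A,p,b,D,E,F,G,H]
After op 10 (rotate(+1)): offset=1, physical=[A,p,b,D,E,F,G,H], logical=[p,b,D,E,F,G,H,A]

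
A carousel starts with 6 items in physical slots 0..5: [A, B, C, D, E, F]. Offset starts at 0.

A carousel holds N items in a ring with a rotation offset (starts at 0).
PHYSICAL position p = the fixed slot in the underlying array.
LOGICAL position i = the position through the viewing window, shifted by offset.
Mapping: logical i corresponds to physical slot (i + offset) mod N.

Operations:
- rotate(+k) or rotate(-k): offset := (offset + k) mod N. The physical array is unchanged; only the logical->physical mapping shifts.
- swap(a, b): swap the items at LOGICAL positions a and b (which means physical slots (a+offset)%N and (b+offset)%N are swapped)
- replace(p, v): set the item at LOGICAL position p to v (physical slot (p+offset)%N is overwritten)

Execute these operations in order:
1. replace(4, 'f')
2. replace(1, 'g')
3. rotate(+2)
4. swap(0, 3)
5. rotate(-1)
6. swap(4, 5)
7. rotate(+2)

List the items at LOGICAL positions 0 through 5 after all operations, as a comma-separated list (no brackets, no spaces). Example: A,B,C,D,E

After op 1 (replace(4, 'f')): offset=0, physical=[A,B,C,D,f,F], logical=[A,B,C,D,f,F]
After op 2 (replace(1, 'g')): offset=0, physical=[A,g,C,D,f,F], logical=[A,g,C,D,f,F]
After op 3 (rotate(+2)): offset=2, physical=[A,g,C,D,f,F], logical=[C,D,f,F,A,g]
After op 4 (swap(0, 3)): offset=2, physical=[A,g,F,D,f,C], logical=[F,D,f,C,A,g]
After op 5 (rotate(-1)): offset=1, physical=[A,g,F,D,f,C], logical=[g,F,D,f,C,A]
After op 6 (swap(4, 5)): offset=1, physical=[C,g,F,D,f,A], logical=[g,F,D,f,A,C]
After op 7 (rotate(+2)): offset=3, physical=[C,g,F,D,f,A], logical=[D,f,A,C,g,F]

Answer: D,f,A,C,g,F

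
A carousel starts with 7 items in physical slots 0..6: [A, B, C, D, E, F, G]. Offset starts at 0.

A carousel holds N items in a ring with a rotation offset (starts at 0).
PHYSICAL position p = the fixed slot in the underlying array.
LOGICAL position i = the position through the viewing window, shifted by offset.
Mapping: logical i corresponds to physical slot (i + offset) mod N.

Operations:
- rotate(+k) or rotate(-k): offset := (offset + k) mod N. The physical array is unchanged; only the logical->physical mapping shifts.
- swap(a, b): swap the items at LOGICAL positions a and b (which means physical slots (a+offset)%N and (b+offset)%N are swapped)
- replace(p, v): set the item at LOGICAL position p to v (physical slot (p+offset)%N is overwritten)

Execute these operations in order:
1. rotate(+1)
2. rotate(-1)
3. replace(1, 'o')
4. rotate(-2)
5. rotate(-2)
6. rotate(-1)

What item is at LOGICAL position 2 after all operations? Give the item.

Answer: E

Derivation:
After op 1 (rotate(+1)): offset=1, physical=[A,B,C,D,E,F,G], logical=[B,C,D,E,F,G,A]
After op 2 (rotate(-1)): offset=0, physical=[A,B,C,D,E,F,G], logical=[A,B,C,D,E,F,G]
After op 3 (replace(1, 'o')): offset=0, physical=[A,o,C,D,E,F,G], logical=[A,o,C,D,E,F,G]
After op 4 (rotate(-2)): offset=5, physical=[A,o,C,D,E,F,G], logical=[F,G,A,o,C,D,E]
After op 5 (rotate(-2)): offset=3, physical=[A,o,C,D,E,F,G], logical=[D,E,F,G,A,o,C]
After op 6 (rotate(-1)): offset=2, physical=[A,o,C,D,E,F,G], logical=[C,D,E,F,G,A,o]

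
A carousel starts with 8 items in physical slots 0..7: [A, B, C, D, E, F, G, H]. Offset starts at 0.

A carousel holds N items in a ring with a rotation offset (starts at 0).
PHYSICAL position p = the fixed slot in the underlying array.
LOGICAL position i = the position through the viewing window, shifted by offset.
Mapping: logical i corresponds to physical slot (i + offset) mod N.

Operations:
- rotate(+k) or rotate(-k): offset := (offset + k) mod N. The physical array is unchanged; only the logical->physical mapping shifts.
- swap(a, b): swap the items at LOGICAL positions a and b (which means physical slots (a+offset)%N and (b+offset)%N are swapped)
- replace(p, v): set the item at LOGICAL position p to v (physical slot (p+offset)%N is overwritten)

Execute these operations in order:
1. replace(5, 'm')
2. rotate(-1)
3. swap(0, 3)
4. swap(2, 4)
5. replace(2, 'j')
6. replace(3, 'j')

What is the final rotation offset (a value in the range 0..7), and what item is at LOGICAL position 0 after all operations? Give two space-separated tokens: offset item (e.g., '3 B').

After op 1 (replace(5, 'm')): offset=0, physical=[A,B,C,D,E,m,G,H], logical=[A,B,C,D,E,m,G,H]
After op 2 (rotate(-1)): offset=7, physical=[A,B,C,D,E,m,G,H], logical=[H,A,B,C,D,E,m,G]
After op 3 (swap(0, 3)): offset=7, physical=[A,B,H,D,E,m,G,C], logical=[C,A,B,H,D,E,m,G]
After op 4 (swap(2, 4)): offset=7, physical=[A,D,H,B,E,m,G,C], logical=[C,A,D,H,B,E,m,G]
After op 5 (replace(2, 'j')): offset=7, physical=[A,j,H,B,E,m,G,C], logical=[C,A,j,H,B,E,m,G]
After op 6 (replace(3, 'j')): offset=7, physical=[A,j,j,B,E,m,G,C], logical=[C,A,j,j,B,E,m,G]

Answer: 7 C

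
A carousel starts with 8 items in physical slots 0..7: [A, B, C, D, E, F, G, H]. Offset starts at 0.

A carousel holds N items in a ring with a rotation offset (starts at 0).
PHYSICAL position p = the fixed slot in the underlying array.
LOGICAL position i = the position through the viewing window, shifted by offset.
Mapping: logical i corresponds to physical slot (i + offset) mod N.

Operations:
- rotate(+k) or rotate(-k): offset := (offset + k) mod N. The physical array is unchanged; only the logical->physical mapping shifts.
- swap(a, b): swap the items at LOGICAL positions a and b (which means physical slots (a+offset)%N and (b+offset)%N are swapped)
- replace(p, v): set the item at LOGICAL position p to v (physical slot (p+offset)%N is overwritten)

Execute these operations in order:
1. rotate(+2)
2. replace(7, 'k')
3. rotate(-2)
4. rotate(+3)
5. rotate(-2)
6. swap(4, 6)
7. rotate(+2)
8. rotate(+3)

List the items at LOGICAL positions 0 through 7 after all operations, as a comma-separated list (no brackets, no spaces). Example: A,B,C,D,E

Answer: G,F,A,k,C,D,E,H

Derivation:
After op 1 (rotate(+2)): offset=2, physical=[A,B,C,D,E,F,G,H], logical=[C,D,E,F,G,H,A,B]
After op 2 (replace(7, 'k')): offset=2, physical=[A,k,C,D,E,F,G,H], logical=[C,D,E,F,G,H,A,k]
After op 3 (rotate(-2)): offset=0, physical=[A,k,C,D,E,F,G,H], logical=[A,k,C,D,E,F,G,H]
After op 4 (rotate(+3)): offset=3, physical=[A,k,C,D,E,F,G,H], logical=[D,E,F,G,H,A,k,C]
After op 5 (rotate(-2)): offset=1, physical=[A,k,C,D,E,F,G,H], logical=[k,C,D,E,F,G,H,A]
After op 6 (swap(4, 6)): offset=1, physical=[A,k,C,D,E,H,G,F], logical=[k,C,D,E,H,G,F,A]
After op 7 (rotate(+2)): offset=3, physical=[A,k,C,D,E,H,G,F], logical=[D,E,H,G,F,A,k,C]
After op 8 (rotate(+3)): offset=6, physical=[A,k,C,D,E,H,G,F], logical=[G,F,A,k,C,D,E,H]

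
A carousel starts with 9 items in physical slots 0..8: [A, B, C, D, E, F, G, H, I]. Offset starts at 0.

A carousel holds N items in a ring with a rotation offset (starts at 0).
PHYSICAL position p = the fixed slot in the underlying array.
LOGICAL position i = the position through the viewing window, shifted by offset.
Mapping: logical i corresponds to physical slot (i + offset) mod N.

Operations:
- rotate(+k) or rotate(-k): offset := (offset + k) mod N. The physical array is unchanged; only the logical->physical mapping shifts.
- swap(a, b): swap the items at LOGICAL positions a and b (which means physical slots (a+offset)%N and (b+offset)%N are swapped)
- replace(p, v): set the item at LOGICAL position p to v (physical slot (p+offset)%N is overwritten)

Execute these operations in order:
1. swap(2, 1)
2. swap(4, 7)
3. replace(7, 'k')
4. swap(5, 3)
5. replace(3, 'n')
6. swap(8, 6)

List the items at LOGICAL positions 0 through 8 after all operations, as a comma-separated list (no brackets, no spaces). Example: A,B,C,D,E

Answer: A,C,B,n,H,D,I,k,G

Derivation:
After op 1 (swap(2, 1)): offset=0, physical=[A,C,B,D,E,F,G,H,I], logical=[A,C,B,D,E,F,G,H,I]
After op 2 (swap(4, 7)): offset=0, physical=[A,C,B,D,H,F,G,E,I], logical=[A,C,B,D,H,F,G,E,I]
After op 3 (replace(7, 'k')): offset=0, physical=[A,C,B,D,H,F,G,k,I], logical=[A,C,B,D,H,F,G,k,I]
After op 4 (swap(5, 3)): offset=0, physical=[A,C,B,F,H,D,G,k,I], logical=[A,C,B,F,H,D,G,k,I]
After op 5 (replace(3, 'n')): offset=0, physical=[A,C,B,n,H,D,G,k,I], logical=[A,C,B,n,H,D,G,k,I]
After op 6 (swap(8, 6)): offset=0, physical=[A,C,B,n,H,D,I,k,G], logical=[A,C,B,n,H,D,I,k,G]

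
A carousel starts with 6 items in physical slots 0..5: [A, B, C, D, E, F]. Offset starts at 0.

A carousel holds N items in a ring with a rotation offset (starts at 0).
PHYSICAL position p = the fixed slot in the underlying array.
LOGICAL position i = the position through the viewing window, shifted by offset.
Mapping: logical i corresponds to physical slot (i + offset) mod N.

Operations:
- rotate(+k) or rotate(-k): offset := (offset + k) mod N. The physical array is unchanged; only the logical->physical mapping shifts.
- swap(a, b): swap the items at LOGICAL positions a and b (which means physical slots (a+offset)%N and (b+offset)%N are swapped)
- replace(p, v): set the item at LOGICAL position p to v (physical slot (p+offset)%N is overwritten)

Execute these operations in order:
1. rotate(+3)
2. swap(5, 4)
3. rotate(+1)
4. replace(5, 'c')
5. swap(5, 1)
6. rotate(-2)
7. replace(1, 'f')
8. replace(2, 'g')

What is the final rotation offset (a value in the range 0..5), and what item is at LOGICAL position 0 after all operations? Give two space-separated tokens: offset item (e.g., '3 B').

After op 1 (rotate(+3)): offset=3, physical=[A,B,C,D,E,F], logical=[D,E,F,A,B,C]
After op 2 (swap(5, 4)): offset=3, physical=[A,C,B,D,E,F], logical=[D,E,F,A,C,B]
After op 3 (rotate(+1)): offset=4, physical=[A,C,B,D,E,F], logical=[E,F,A,C,B,D]
After op 4 (replace(5, 'c')): offset=4, physical=[A,C,B,c,E,F], logical=[E,F,A,C,B,c]
After op 5 (swap(5, 1)): offset=4, physical=[A,C,B,F,E,c], logical=[E,c,A,C,B,F]
After op 6 (rotate(-2)): offset=2, physical=[A,C,B,F,E,c], logical=[B,F,E,c,A,C]
After op 7 (replace(1, 'f')): offset=2, physical=[A,C,B,f,E,c], logical=[B,f,E,c,A,C]
After op 8 (replace(2, 'g')): offset=2, physical=[A,C,B,f,g,c], logical=[B,f,g,c,A,C]

Answer: 2 B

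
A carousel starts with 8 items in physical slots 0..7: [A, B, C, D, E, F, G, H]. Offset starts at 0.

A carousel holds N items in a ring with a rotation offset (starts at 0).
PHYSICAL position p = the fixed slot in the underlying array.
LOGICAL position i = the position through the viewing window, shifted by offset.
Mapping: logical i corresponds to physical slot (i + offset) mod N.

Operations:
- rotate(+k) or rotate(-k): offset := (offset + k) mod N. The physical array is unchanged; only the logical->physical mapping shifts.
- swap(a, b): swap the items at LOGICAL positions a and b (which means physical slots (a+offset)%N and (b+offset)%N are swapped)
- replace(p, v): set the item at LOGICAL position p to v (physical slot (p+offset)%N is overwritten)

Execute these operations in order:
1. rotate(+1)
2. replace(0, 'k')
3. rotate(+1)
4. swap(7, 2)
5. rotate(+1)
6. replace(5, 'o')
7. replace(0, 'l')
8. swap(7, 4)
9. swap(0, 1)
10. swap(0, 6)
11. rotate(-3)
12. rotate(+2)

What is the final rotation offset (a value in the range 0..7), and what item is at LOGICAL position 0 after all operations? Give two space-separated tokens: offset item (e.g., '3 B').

Answer: 2 H

Derivation:
After op 1 (rotate(+1)): offset=1, physical=[A,B,C,D,E,F,G,H], logical=[B,C,D,E,F,G,H,A]
After op 2 (replace(0, 'k')): offset=1, physical=[A,k,C,D,E,F,G,H], logical=[k,C,D,E,F,G,H,A]
After op 3 (rotate(+1)): offset=2, physical=[A,k,C,D,E,F,G,H], logical=[C,D,E,F,G,H,A,k]
After op 4 (swap(7, 2)): offset=2, physical=[A,E,C,D,k,F,G,H], logical=[C,D,k,F,G,H,A,E]
After op 5 (rotate(+1)): offset=3, physical=[A,E,C,D,k,F,G,H], logical=[D,k,F,G,H,A,E,C]
After op 6 (replace(5, 'o')): offset=3, physical=[o,E,C,D,k,F,G,H], logical=[D,k,F,G,H,o,E,C]
After op 7 (replace(0, 'l')): offset=3, physical=[o,E,C,l,k,F,G,H], logical=[l,k,F,G,H,o,E,C]
After op 8 (swap(7, 4)): offset=3, physical=[o,E,H,l,k,F,G,C], logical=[l,k,F,G,C,o,E,H]
After op 9 (swap(0, 1)): offset=3, physical=[o,E,H,k,l,F,G,C], logical=[k,l,F,G,C,o,E,H]
After op 10 (swap(0, 6)): offset=3, physical=[o,k,H,E,l,F,G,C], logical=[E,l,F,G,C,o,k,H]
After op 11 (rotate(-3)): offset=0, physical=[o,k,H,E,l,F,G,C], logical=[o,k,H,E,l,F,G,C]
After op 12 (rotate(+2)): offset=2, physical=[o,k,H,E,l,F,G,C], logical=[H,E,l,F,G,C,o,k]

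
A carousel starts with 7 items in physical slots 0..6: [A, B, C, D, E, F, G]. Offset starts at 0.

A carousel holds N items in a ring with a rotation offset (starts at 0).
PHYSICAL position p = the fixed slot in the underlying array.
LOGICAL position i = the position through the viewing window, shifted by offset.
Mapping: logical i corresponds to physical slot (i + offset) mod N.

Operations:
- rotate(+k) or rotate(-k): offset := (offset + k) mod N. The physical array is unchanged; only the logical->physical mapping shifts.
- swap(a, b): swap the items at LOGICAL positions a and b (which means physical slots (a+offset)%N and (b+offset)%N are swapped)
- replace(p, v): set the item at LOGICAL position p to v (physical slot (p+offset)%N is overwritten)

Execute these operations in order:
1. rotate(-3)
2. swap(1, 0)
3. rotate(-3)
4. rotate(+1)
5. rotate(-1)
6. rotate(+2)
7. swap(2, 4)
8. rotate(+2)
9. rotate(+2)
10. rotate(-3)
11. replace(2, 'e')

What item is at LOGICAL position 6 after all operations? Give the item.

Answer: D

Derivation:
After op 1 (rotate(-3)): offset=4, physical=[A,B,C,D,E,F,G], logical=[E,F,G,A,B,C,D]
After op 2 (swap(1, 0)): offset=4, physical=[A,B,C,D,F,E,G], logical=[F,E,G,A,B,C,D]
After op 3 (rotate(-3)): offset=1, physical=[A,B,C,D,F,E,G], logical=[B,C,D,F,E,G,A]
After op 4 (rotate(+1)): offset=2, physical=[A,B,C,D,F,E,G], logical=[C,D,F,E,G,A,B]
After op 5 (rotate(-1)): offset=1, physical=[A,B,C,D,F,E,G], logical=[B,C,D,F,E,G,A]
After op 6 (rotate(+2)): offset=3, physical=[A,B,C,D,F,E,G], logical=[D,F,E,G,A,B,C]
After op 7 (swap(2, 4)): offset=3, physical=[E,B,C,D,F,A,G], logical=[D,F,A,G,E,B,C]
After op 8 (rotate(+2)): offset=5, physical=[E,B,C,D,F,A,G], logical=[A,G,E,B,C,D,F]
After op 9 (rotate(+2)): offset=0, physical=[E,B,C,D,F,A,G], logical=[E,B,C,D,F,A,G]
After op 10 (rotate(-3)): offset=4, physical=[E,B,C,D,F,A,G], logical=[F,A,G,E,B,C,D]
After op 11 (replace(2, 'e')): offset=4, physical=[E,B,C,D,F,A,e], logical=[F,A,e,E,B,C,D]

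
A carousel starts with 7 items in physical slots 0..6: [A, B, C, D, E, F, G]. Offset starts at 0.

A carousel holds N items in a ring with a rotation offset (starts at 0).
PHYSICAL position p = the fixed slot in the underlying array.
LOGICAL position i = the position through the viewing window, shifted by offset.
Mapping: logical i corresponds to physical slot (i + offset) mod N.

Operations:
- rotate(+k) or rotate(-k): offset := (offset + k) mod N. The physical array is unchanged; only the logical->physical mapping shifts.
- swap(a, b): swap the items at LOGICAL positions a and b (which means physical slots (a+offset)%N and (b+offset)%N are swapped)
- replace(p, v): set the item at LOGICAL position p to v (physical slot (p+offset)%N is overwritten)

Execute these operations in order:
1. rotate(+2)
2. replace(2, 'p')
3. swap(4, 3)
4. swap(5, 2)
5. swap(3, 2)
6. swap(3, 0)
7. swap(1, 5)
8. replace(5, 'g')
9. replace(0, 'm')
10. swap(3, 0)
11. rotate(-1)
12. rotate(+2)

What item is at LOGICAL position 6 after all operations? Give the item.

After op 1 (rotate(+2)): offset=2, physical=[A,B,C,D,E,F,G], logical=[C,D,E,F,G,A,B]
After op 2 (replace(2, 'p')): offset=2, physical=[A,B,C,D,p,F,G], logical=[C,D,p,F,G,A,B]
After op 3 (swap(4, 3)): offset=2, physical=[A,B,C,D,p,G,F], logical=[C,D,p,G,F,A,B]
After op 4 (swap(5, 2)): offset=2, physical=[p,B,C,D,A,G,F], logical=[C,D,A,G,F,p,B]
After op 5 (swap(3, 2)): offset=2, physical=[p,B,C,D,G,A,F], logical=[C,D,G,A,F,p,B]
After op 6 (swap(3, 0)): offset=2, physical=[p,B,A,D,G,C,F], logical=[A,D,G,C,F,p,B]
After op 7 (swap(1, 5)): offset=2, physical=[D,B,A,p,G,C,F], logical=[A,p,G,C,F,D,B]
After op 8 (replace(5, 'g')): offset=2, physical=[g,B,A,p,G,C,F], logical=[A,p,G,C,F,g,B]
After op 9 (replace(0, 'm')): offset=2, physical=[g,B,m,p,G,C,F], logical=[m,p,G,C,F,g,B]
After op 10 (swap(3, 0)): offset=2, physical=[g,B,C,p,G,m,F], logical=[C,p,G,m,F,g,B]
After op 11 (rotate(-1)): offset=1, physical=[g,B,C,p,G,m,F], logical=[B,C,p,G,m,F,g]
After op 12 (rotate(+2)): offset=3, physical=[g,B,C,p,G,m,F], logical=[p,G,m,F,g,B,C]

Answer: C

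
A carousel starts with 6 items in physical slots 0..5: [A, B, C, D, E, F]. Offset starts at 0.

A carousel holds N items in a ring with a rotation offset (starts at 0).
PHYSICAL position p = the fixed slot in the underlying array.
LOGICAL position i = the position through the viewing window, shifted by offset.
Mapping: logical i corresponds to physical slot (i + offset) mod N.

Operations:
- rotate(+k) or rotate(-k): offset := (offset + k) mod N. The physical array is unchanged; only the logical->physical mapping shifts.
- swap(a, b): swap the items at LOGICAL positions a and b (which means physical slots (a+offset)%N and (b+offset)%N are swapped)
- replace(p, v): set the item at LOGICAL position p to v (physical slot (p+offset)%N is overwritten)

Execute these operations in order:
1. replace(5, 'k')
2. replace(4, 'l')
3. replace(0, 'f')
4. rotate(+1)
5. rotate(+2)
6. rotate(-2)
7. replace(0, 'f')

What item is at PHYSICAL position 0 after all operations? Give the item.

After op 1 (replace(5, 'k')): offset=0, physical=[A,B,C,D,E,k], logical=[A,B,C,D,E,k]
After op 2 (replace(4, 'l')): offset=0, physical=[A,B,C,D,l,k], logical=[A,B,C,D,l,k]
After op 3 (replace(0, 'f')): offset=0, physical=[f,B,C,D,l,k], logical=[f,B,C,D,l,k]
After op 4 (rotate(+1)): offset=1, physical=[f,B,C,D,l,k], logical=[B,C,D,l,k,f]
After op 5 (rotate(+2)): offset=3, physical=[f,B,C,D,l,k], logical=[D,l,k,f,B,C]
After op 6 (rotate(-2)): offset=1, physical=[f,B,C,D,l,k], logical=[B,C,D,l,k,f]
After op 7 (replace(0, 'f')): offset=1, physical=[f,f,C,D,l,k], logical=[f,C,D,l,k,f]

Answer: f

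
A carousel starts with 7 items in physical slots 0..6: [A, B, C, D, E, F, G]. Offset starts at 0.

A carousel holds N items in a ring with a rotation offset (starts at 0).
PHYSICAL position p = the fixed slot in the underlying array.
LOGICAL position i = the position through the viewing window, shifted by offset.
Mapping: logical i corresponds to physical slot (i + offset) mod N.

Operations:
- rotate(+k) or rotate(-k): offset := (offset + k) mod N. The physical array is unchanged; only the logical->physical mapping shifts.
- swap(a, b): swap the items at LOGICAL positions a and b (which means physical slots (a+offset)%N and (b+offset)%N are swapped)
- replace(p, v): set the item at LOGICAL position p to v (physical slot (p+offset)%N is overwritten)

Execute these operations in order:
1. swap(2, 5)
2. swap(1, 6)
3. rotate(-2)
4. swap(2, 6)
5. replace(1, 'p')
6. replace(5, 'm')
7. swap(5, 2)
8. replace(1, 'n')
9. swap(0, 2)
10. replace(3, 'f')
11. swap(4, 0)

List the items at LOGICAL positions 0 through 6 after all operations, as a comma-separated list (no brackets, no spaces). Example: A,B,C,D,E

After op 1 (swap(2, 5)): offset=0, physical=[A,B,F,D,E,C,G], logical=[A,B,F,D,E,C,G]
After op 2 (swap(1, 6)): offset=0, physical=[A,G,F,D,E,C,B], logical=[A,G,F,D,E,C,B]
After op 3 (rotate(-2)): offset=5, physical=[A,G,F,D,E,C,B], logical=[C,B,A,G,F,D,E]
After op 4 (swap(2, 6)): offset=5, physical=[E,G,F,D,A,C,B], logical=[C,B,E,G,F,D,A]
After op 5 (replace(1, 'p')): offset=5, physical=[E,G,F,D,A,C,p], logical=[C,p,E,G,F,D,A]
After op 6 (replace(5, 'm')): offset=5, physical=[E,G,F,m,A,C,p], logical=[C,p,E,G,F,m,A]
After op 7 (swap(5, 2)): offset=5, physical=[m,G,F,E,A,C,p], logical=[C,p,m,G,F,E,A]
After op 8 (replace(1, 'n')): offset=5, physical=[m,G,F,E,A,C,n], logical=[C,n,m,G,F,E,A]
After op 9 (swap(0, 2)): offset=5, physical=[C,G,F,E,A,m,n], logical=[m,n,C,G,F,E,A]
After op 10 (replace(3, 'f')): offset=5, physical=[C,f,F,E,A,m,n], logical=[m,n,C,f,F,E,A]
After op 11 (swap(4, 0)): offset=5, physical=[C,f,m,E,A,F,n], logical=[F,n,C,f,m,E,A]

Answer: F,n,C,f,m,E,A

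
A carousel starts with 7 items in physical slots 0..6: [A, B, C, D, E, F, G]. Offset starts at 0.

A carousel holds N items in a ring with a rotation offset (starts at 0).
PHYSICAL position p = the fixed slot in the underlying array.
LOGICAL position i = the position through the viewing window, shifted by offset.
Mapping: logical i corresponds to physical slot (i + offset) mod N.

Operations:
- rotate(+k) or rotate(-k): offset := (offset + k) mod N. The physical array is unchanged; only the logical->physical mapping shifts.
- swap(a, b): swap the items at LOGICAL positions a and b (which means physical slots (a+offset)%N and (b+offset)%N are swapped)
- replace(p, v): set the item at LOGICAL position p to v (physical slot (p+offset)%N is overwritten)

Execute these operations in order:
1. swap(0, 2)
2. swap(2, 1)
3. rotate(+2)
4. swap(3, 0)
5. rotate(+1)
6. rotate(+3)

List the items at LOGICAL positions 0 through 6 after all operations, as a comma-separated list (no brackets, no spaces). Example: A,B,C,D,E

After op 1 (swap(0, 2)): offset=0, physical=[C,B,A,D,E,F,G], logical=[C,B,A,D,E,F,G]
After op 2 (swap(2, 1)): offset=0, physical=[C,A,B,D,E,F,G], logical=[C,A,B,D,E,F,G]
After op 3 (rotate(+2)): offset=2, physical=[C,A,B,D,E,F,G], logical=[B,D,E,F,G,C,A]
After op 4 (swap(3, 0)): offset=2, physical=[C,A,F,D,E,B,G], logical=[F,D,E,B,G,C,A]
After op 5 (rotate(+1)): offset=3, physical=[C,A,F,D,E,B,G], logical=[D,E,B,G,C,A,F]
After op 6 (rotate(+3)): offset=6, physical=[C,A,F,D,E,B,G], logical=[G,C,A,F,D,E,B]

Answer: G,C,A,F,D,E,B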